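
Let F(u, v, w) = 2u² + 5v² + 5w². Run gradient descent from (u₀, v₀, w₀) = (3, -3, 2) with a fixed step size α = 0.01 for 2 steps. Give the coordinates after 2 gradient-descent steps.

(2.7648, -2.43, 1.62)

∇F = (4u, 10v, 10w)
(u₁, v₁, w₁) = (3, -3, 2) − 0.01·(12, -30, 20) = (2.88, -2.7, 1.8)
(u₂, v₂, w₂) = (2.88, -2.7, 1.8) − 0.01·(11.52, -27, 18) = (2.7648, -2.43, 1.62)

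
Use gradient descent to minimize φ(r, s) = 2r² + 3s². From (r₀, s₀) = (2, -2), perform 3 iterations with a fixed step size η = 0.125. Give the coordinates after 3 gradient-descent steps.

(0.25, -0.03125)

∇φ = (4r, 6s)
Step 1: at (2, -2), ∇φ = (8, -12) → (2, -2) − 0.125·(8, -12) = (1, -0.5)
Step 2: at (1, -0.5), ∇φ = (4, -3) → (1, -0.5) − 0.125·(4, -3) = (0.5, -0.125)
Step 3: at (0.5, -0.125), ∇φ = (2, -0.75) → (0.5, -0.125) − 0.125·(2, -0.75) = (0.25, -0.03125)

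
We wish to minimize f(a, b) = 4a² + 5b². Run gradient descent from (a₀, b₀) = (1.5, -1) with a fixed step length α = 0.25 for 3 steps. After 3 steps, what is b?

3.375

∇f = (8a, 10b)
(a₁, b₁) = (1.5, -1) − 0.25·(12, -10) = (-1.5, 1.5)
(a₂, b₂) = (-1.5, 1.5) − 0.25·(-12, 15) = (1.5, -2.25)
(a₃, b₃) = (1.5, -2.25) − 0.25·(12, -22.5) = (-1.5, 3.375)
b = 3.375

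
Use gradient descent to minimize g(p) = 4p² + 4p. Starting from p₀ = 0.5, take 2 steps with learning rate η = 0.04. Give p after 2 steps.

g′(p) = 8p + 4
p₁ = 0.5 − 0.04·8 = 0.18
p₂ = 0.18 − 0.04·5.44 = -0.0376

-0.0376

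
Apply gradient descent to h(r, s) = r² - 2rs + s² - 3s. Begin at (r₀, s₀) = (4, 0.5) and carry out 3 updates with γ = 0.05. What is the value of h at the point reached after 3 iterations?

-3.252524

∇h = (2r - 2s, -2r + 2s - 3)
Step 1: at (4, 0.5), ∇h = (7, -10) → (4, 0.5) − 0.05·(7, -10) = (3.65, 1)
Step 2: at (3.65, 1), ∇h = (5.3, -8.3) → (3.65, 1) − 0.05·(5.3, -8.3) = (3.385, 1.415)
Step 3: at (3.385, 1.415), ∇h = (3.94, -6.94) → (3.385, 1.415) − 0.05·(3.94, -6.94) = (3.188, 1.762)
h(3.188, 1.762) = -3.252524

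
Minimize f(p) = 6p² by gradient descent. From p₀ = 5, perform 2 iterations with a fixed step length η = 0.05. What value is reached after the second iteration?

f′(p) = 12p
Step 1: f′(5) = 60; p₁ = 5 − 0.05·60 = 2
Step 2: f′(2) = 24; p₂ = 2 − 0.05·24 = 0.8

0.8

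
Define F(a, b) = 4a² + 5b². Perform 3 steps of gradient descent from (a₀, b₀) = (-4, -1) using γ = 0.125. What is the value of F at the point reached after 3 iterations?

0.001220703125

∇F = (8a, 10b)
Step 1: at (-4, -1), ∇F = (-32, -10) → (-4, -1) − 0.125·(-32, -10) = (0, 0.25)
Step 2: at (0, 0.25), ∇F = (0, 2.5) → (0, 0.25) − 0.125·(0, 2.5) = (0, -0.0625)
Step 3: at (0, -0.0625), ∇F = (0, -0.625) → (0, -0.0625) − 0.125·(0, -0.625) = (0, 0.015625)
F(0, 0.015625) = 0.001220703125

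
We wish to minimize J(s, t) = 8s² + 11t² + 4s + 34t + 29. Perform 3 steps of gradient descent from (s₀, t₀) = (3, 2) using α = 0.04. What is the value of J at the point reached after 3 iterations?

2.411623714816

∇J = (16s + 4, 22t + 34)
(s₁, t₁) = (3, 2) − 0.04·(52, 78) = (0.92, -1.12)
(s₂, t₂) = (0.92, -1.12) − 0.04·(18.72, 9.36) = (0.1712, -1.4944)
(s₃, t₃) = (0.1712, -1.4944) − 0.04·(6.7392, 1.1232) = (-0.098368, -1.539328)
J(-0.098368, -1.539328) = 2.411623714816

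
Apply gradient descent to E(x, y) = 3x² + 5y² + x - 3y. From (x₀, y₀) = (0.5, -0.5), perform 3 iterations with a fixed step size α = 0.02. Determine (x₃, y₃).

∇E = (6x + 1, 10y - 3)
Step 1: at (0.5, -0.5), ∇E = (4, -8) → (0.5, -0.5) − 0.02·(4, -8) = (0.42, -0.34)
Step 2: at (0.42, -0.34), ∇E = (3.52, -6.4) → (0.42, -0.34) − 0.02·(3.52, -6.4) = (0.3496, -0.212)
Step 3: at (0.3496, -0.212), ∇E = (3.0976, -5.12) → (0.3496, -0.212) − 0.02·(3.0976, -5.12) = (0.287648, -0.1096)

(0.287648, -0.1096)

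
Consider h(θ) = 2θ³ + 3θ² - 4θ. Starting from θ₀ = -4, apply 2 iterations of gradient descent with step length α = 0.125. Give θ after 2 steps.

-119.8125

h′(θ) = 6θ² + 6θ - 4
Step 1: h′(-4) = 68; θ₁ = -4 − 0.125·68 = -12.5
Step 2: h′(-12.5) = 858.5; θ₂ = -12.5 − 0.125·858.5 = -119.8125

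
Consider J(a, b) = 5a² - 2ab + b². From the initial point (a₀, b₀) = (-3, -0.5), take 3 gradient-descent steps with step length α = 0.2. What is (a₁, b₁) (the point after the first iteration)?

(2.8, -1.5)

∇J = (10a - 2b, -2a + 2b)
Step 1: at (-3, -0.5), ∇J = (-29, 5) → (-3, -0.5) − 0.2·(-29, 5) = (2.8, -1.5)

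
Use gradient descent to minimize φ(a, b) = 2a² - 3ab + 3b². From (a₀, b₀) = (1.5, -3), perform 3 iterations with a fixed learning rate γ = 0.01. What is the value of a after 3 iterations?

∇φ = (4a - 3b, -3a + 6b)
Step 1: at (1.5, -3), ∇φ = (15, -22.5) → (1.5, -3) − 0.01·(15, -22.5) = (1.35, -2.775)
Step 2: at (1.35, -2.775), ∇φ = (13.725, -20.7) → (1.35, -2.775) − 0.01·(13.725, -20.7) = (1.21275, -2.568)
Step 3: at (1.21275, -2.568), ∇φ = (12.555, -19.04625) → (1.21275, -2.568) − 0.01·(12.555, -19.04625) = (1.0872, -2.3775375)
a = 1.0872

1.0872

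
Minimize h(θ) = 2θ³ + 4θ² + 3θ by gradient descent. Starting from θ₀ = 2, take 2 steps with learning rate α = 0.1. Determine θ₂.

-3.934

h′(θ) = 6θ² + 8θ + 3
θ₁ = 2 − 0.1·43 = -2.3
θ₂ = -2.3 − 0.1·16.34 = -3.934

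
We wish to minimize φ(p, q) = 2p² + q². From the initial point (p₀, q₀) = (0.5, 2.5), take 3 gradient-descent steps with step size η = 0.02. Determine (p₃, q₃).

(0.389344, 2.21184)

∇φ = (4p, 2q)
(p₁, q₁) = (0.5, 2.5) − 0.02·(2, 5) = (0.46, 2.4)
(p₂, q₂) = (0.46, 2.4) − 0.02·(1.84, 4.8) = (0.4232, 2.304)
(p₃, q₃) = (0.4232, 2.304) − 0.02·(1.6928, 4.608) = (0.389344, 2.21184)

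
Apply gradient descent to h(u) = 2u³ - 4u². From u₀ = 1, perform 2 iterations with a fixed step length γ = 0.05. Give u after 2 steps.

1.177

h′(u) = 6u² - 8u
u₁ = 1 − 0.05·(-2) = 1.1
u₂ = 1.1 − 0.05·(-1.54) = 1.177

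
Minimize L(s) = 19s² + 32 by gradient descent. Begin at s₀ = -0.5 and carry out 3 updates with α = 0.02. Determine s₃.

L′(s) = 38s
s₁ = -0.5 − 0.02·(-19) = -0.12
s₂ = -0.12 − 0.02·(-4.56) = -0.0288
s₃ = -0.0288 − 0.02·(-1.0944) = -0.006912

-0.006912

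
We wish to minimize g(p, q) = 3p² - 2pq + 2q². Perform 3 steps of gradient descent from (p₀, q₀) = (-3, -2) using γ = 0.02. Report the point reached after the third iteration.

(-2.25184, -1.85792)

∇g = (6p - 2q, -2p + 4q)
Step 1: at (-3, -2), ∇g = (-14, -2) → (-3, -2) − 0.02·(-14, -2) = (-2.72, -1.96)
Step 2: at (-2.72, -1.96), ∇g = (-12.4, -2.4) → (-2.72, -1.96) − 0.02·(-12.4, -2.4) = (-2.472, -1.912)
Step 3: at (-2.472, -1.912), ∇g = (-11.008, -2.704) → (-2.472, -1.912) − 0.02·(-11.008, -2.704) = (-2.25184, -1.85792)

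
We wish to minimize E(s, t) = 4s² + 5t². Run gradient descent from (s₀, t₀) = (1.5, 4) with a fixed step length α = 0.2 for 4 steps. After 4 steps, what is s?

∇E = (8s, 10t)
(s₁, t₁) = (1.5, 4) − 0.2·(12, 40) = (-0.9, -4)
(s₂, t₂) = (-0.9, -4) − 0.2·(-7.2, -40) = (0.54, 4)
(s₃, t₃) = (0.54, 4) − 0.2·(4.32, 40) = (-0.324, -4)
(s₄, t₄) = (-0.324, -4) − 0.2·(-2.592, -40) = (0.1944, 4)
s = 0.1944

0.1944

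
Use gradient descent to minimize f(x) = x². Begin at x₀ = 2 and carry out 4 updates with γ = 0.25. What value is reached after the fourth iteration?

0.125

f′(x) = 2x
x₁ = 2 − 0.25·4 = 1
x₂ = 1 − 0.25·2 = 0.5
x₃ = 0.5 − 0.25·1 = 0.25
x₄ = 0.25 − 0.25·0.5 = 0.125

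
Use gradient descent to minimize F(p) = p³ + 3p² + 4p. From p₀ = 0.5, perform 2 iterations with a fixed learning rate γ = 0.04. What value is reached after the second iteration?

-0.019932

F′(p) = 3p² + 6p + 4
Step 1: F′(0.5) = 7.75; p₁ = 0.5 − 0.04·7.75 = 0.19
Step 2: F′(0.19) = 5.2483; p₂ = 0.19 − 0.04·5.2483 = -0.019932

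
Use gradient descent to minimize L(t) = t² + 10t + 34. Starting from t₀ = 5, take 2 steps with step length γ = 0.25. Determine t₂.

L′(t) = 2t + 10
t₁ = 5 − 0.25·20 = 0
t₂ = 0 − 0.25·10 = -2.5

-2.5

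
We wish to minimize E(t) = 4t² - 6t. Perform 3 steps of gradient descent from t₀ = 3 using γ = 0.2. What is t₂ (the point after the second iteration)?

E′(t) = 8t - 6
t₁ = 3 − 0.2·18 = -0.6
t₂ = -0.6 − 0.2·(-10.8) = 1.56

1.56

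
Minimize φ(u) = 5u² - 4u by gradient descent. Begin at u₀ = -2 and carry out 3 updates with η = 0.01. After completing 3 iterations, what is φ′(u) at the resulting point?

φ′(u) = 10u - 4
Step 1: φ′(-2) = -24; u₁ = -2 − 0.01·(-24) = -1.76
Step 2: φ′(-1.76) = -21.6; u₂ = -1.76 − 0.01·(-21.6) = -1.544
Step 3: φ′(-1.544) = -19.44; u₃ = -1.544 − 0.01·(-19.44) = -1.3496
φ′(u) at (-1.3496) = -17.496

-17.496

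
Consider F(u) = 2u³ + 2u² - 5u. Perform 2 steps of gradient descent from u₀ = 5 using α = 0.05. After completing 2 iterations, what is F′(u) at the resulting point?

155.664609375

F′(u) = 6u² + 4u - 5
Step 1: F′(5) = 165; u₁ = 5 − 0.05·165 = -3.25
Step 2: F′(-3.25) = 45.375; u₂ = -3.25 − 0.05·45.375 = -5.51875
F′(u) at (-5.51875) = 155.664609375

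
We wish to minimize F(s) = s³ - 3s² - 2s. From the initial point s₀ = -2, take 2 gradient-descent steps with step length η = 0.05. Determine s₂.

-5.3715

F′(s) = 3s² - 6s - 2
Step 1: F′(-2) = 22; s₁ = -2 − 0.05·22 = -3.1
Step 2: F′(-3.1) = 45.43; s₂ = -3.1 − 0.05·45.43 = -5.3715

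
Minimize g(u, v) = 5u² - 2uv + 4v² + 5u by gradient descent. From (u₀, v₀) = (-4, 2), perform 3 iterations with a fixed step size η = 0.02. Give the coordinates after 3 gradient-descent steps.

(-2.14624, 0.859712)

∇g = (10u - 2v + 5, -2u + 8v)
Step 1: at (-4, 2), ∇g = (-39, 24) → (-4, 2) − 0.02·(-39, 24) = (-3.22, 1.52)
Step 2: at (-3.22, 1.52), ∇g = (-30.24, 18.6) → (-3.22, 1.52) − 0.02·(-30.24, 18.6) = (-2.6152, 1.148)
Step 3: at (-2.6152, 1.148), ∇g = (-23.448, 14.4144) → (-2.6152, 1.148) − 0.02·(-23.448, 14.4144) = (-2.14624, 0.859712)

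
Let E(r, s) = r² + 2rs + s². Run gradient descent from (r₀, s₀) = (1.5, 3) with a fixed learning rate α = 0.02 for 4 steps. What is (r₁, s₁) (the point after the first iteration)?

∇E = (2r + 2s, 2r + 2s)
Step 1: at (1.5, 3), ∇E = (9, 9) → (1.5, 3) − 0.02·(9, 9) = (1.32, 2.82)

(1.32, 2.82)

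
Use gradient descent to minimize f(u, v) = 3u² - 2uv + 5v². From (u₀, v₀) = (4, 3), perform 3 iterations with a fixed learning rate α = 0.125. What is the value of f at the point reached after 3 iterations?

∇f = (6u - 2v, -2u + 10v)
(u₁, v₁) = (4, 3) − 0.125·(18, 22) = (1.75, 0.25)
(u₂, v₂) = (1.75, 0.25) − 0.125·(10, -1) = (0.5, 0.375)
(u₃, v₃) = (0.5, 0.375) − 0.125·(2.25, 2.75) = (0.21875, 0.03125)
f(0.21875, 0.03125) = 0.134765625

0.134765625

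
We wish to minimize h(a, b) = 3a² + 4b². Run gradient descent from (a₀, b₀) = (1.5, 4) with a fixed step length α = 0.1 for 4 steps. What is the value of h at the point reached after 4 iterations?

0.00458752

∇h = (6a, 8b)
Step 1: at (1.5, 4), ∇h = (9, 32) → (1.5, 4) − 0.1·(9, 32) = (0.6, 0.8)
Step 2: at (0.6, 0.8), ∇h = (3.6, 6.4) → (0.6, 0.8) − 0.1·(3.6, 6.4) = (0.24, 0.16)
Step 3: at (0.24, 0.16), ∇h = (1.44, 1.28) → (0.24, 0.16) − 0.1·(1.44, 1.28) = (0.096, 0.032)
Step 4: at (0.096, 0.032), ∇h = (0.576, 0.256) → (0.096, 0.032) − 0.1·(0.576, 0.256) = (0.0384, 0.0064)
h(0.0384, 0.0064) = 0.00458752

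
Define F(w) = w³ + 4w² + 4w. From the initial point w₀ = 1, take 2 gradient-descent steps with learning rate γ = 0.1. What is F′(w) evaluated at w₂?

F′(w) = 3w² + 8w + 4
w₁ = 1 − 0.1·15 = -0.5
w₂ = -0.5 − 0.1·0.75 = -0.575
F′(w) at (-0.575) = 0.391875

0.391875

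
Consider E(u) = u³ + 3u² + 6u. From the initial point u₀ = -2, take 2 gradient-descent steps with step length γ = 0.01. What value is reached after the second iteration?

E′(u) = 3u² + 6u + 6
Step 1: E′(-2) = 6; u₁ = -2 − 0.01·6 = -2.06
Step 2: E′(-2.06) = 6.3708; u₂ = -2.06 − 0.01·6.3708 = -2.123708

-2.123708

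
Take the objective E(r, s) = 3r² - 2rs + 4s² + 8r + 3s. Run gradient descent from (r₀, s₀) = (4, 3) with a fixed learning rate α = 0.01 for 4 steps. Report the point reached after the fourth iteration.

∇E = (6r - 2s + 8, -2r + 8s + 3)
Step 1: at (4, 3), ∇E = (26, 19) → (4, 3) − 0.01·(26, 19) = (3.74, 2.81)
Step 2: at (3.74, 2.81), ∇E = (24.82, 18) → (3.74, 2.81) − 0.01·(24.82, 18) = (3.4918, 2.63)
Step 3: at (3.4918, 2.63), ∇E = (23.6908, 17.0564) → (3.4918, 2.63) − 0.01·(23.6908, 17.0564) = (3.254892, 2.459436)
Step 4: at (3.254892, 2.459436), ∇E = (22.61048, 16.165704) → (3.254892, 2.459436) − 0.01·(22.61048, 16.165704) = (3.0287872, 2.29777896)

(3.0287872, 2.29777896)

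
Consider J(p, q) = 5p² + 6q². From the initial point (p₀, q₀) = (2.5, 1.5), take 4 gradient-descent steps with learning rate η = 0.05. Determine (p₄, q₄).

∇J = (10p, 12q)
Step 1: at (2.5, 1.5), ∇J = (25, 18) → (2.5, 1.5) − 0.05·(25, 18) = (1.25, 0.6)
Step 2: at (1.25, 0.6), ∇J = (12.5, 7.2) → (1.25, 0.6) − 0.05·(12.5, 7.2) = (0.625, 0.24)
Step 3: at (0.625, 0.24), ∇J = (6.25, 2.88) → (0.625, 0.24) − 0.05·(6.25, 2.88) = (0.3125, 0.096)
Step 4: at (0.3125, 0.096), ∇J = (3.125, 1.152) → (0.3125, 0.096) − 0.05·(3.125, 1.152) = (0.15625, 0.0384)

(0.15625, 0.0384)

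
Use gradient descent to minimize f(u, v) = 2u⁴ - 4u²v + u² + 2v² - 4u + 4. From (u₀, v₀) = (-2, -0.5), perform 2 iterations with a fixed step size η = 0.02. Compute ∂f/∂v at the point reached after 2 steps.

-0.78844416

∇f = (8u³ - 8uv + 2u - 4, -4u² + 4v)
(u₁, v₁) = (-2, -0.5) − 0.02·(-80, -18) = (-0.4, -0.14)
(u₂, v₂) = (-0.4, -0.14) − 0.02·(-5.76, -1.2) = (-0.2848, -0.116)
∂f/∂v at (-0.2848, -0.116) = -0.78844416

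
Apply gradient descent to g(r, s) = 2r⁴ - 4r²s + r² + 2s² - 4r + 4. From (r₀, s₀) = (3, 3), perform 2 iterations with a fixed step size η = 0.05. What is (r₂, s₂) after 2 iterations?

∇g = (8r³ - 8rs + 2r - 4, -4r² + 4s)
Step 1: at (3, 3), ∇g = (146, -24) → (3, 3) − 0.05·(146, -24) = (-4.3, 4.2)
Step 2: at (-4.3, 4.2), ∇g = (-504.176, -57.16) → (-4.3, 4.2) − 0.05·(-504.176, -57.16) = (20.9088, 7.058)

(20.9088, 7.058)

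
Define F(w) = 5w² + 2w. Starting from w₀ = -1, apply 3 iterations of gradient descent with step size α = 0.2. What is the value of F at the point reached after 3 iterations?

F′(w) = 10w + 2
w₁ = -1 − 0.2·(-8) = 0.6
w₂ = 0.6 − 0.2·8 = -1
w₃ = -1 − 0.2·(-8) = 0.6
F(0.6) = 3

3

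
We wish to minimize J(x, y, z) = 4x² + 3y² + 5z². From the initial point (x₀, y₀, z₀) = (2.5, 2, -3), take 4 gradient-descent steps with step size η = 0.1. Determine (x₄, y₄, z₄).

(0.004, 0.0512, 0)

∇J = (8x, 6y, 10z)
Step 1: at (2.5, 2, -3), ∇J = (20, 12, -30) → (2.5, 2, -3) − 0.1·(20, 12, -30) = (0.5, 0.8, 0)
Step 2: at (0.5, 0.8, 0), ∇J = (4, 4.8, 0) → (0.5, 0.8, 0) − 0.1·(4, 4.8, 0) = (0.1, 0.32, 0)
Step 3: at (0.1, 0.32, 0), ∇J = (0.8, 1.92, 0) → (0.1, 0.32, 0) − 0.1·(0.8, 1.92, 0) = (0.02, 0.128, 0)
Step 4: at (0.02, 0.128, 0), ∇J = (0.16, 0.768, 0) → (0.02, 0.128, 0) − 0.1·(0.16, 0.768, 0) = (0.004, 0.0512, 0)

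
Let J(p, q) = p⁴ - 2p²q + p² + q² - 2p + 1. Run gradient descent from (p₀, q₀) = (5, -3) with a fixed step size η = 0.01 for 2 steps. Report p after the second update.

-0.56745472

∇J = (4p³ - 4pq + 2p - 2, -2p² + 2q)
Step 1: at (5, -3), ∇J = (568, -56) → (5, -3) − 0.01·(568, -56) = (-0.68, -2.44)
Step 2: at (-0.68, -2.44), ∇J = (-11.254528, -5.8048) → (-0.68, -2.44) − 0.01·(-11.254528, -5.8048) = (-0.56745472, -2.381952)
p = -0.56745472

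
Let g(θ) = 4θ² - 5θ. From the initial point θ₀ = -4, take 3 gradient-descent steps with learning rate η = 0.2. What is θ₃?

g′(θ) = 8θ - 5
Step 1: g′(-4) = -37; θ₁ = -4 − 0.2·(-37) = 3.4
Step 2: g′(3.4) = 22.2; θ₂ = 3.4 − 0.2·22.2 = -1.04
Step 3: g′(-1.04) = -13.32; θ₃ = -1.04 − 0.2·(-13.32) = 1.624

1.624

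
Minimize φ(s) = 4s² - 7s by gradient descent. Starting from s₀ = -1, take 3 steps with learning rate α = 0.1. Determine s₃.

0.86

φ′(s) = 8s - 7
Step 1: φ′(-1) = -15; s₁ = -1 − 0.1·(-15) = 0.5
Step 2: φ′(0.5) = -3; s₂ = 0.5 − 0.1·(-3) = 0.8
Step 3: φ′(0.8) = -0.6; s₃ = 0.8 − 0.1·(-0.6) = 0.86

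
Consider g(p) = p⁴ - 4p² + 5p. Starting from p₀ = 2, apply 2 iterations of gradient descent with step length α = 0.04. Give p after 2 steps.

1.08145664

g′(p) = 4p³ - 8p + 5
Step 1: g′(2) = 21; p₁ = 2 − 0.04·21 = 1.16
Step 2: g′(1.16) = 1.963584; p₂ = 1.16 − 0.04·1.963584 = 1.08145664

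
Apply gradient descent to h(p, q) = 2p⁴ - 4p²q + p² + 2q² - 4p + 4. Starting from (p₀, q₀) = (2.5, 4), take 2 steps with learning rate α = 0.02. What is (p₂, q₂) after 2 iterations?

(2.02241408, 4.045312)

∇h = (8p³ - 8pq + 2p - 4, -4p² + 4q)
(p₁, q₁) = (2.5, 4) − 0.02·(46, -9) = (1.58, 4.18)
(p₂, q₂) = (1.58, 4.18) − 0.02·(-22.120704, 6.7344) = (2.02241408, 4.045312)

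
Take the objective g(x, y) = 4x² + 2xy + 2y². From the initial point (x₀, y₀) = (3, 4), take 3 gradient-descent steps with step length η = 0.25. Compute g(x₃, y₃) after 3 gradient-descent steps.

∇g = (8x + 2y, 2x + 4y)
(x₁, y₁) = (3, 4) − 0.25·(32, 22) = (-5, -1.5)
(x₂, y₂) = (-5, -1.5) − 0.25·(-43, -16) = (5.75, 2.5)
(x₃, y₃) = (5.75, 2.5) − 0.25·(51, 21.5) = (-7, -2.875)
g(-7, -2.875) = 252.78125

252.78125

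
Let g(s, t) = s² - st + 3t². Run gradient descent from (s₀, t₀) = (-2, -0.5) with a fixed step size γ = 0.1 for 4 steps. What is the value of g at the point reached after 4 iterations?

∇g = (2s - t, -s + 6t)
(s₁, t₁) = (-2, -0.5) − 0.1·(-3.5, -1) = (-1.65, -0.4)
(s₂, t₂) = (-1.65, -0.4) − 0.1·(-2.9, -0.75) = (-1.36, -0.325)
(s₃, t₃) = (-1.36, -0.325) − 0.1·(-2.395, -0.59) = (-1.1205, -0.266)
(s₄, t₄) = (-1.1205, -0.266) − 0.1·(-1.975, -0.4755) = (-0.923, -0.21845)
g(-0.923, -0.21845) = 0.7934608575

0.7934608575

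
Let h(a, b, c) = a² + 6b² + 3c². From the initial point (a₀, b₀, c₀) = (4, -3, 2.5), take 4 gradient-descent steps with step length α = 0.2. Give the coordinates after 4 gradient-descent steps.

(0.5184, -11.5248, 0.004)

∇h = (2a, 12b, 6c)
(a₁, b₁, c₁) = (4, -3, 2.5) − 0.2·(8, -36, 15) = (2.4, 4.2, -0.5)
(a₂, b₂, c₂) = (2.4, 4.2, -0.5) − 0.2·(4.8, 50.4, -3) = (1.44, -5.88, 0.1)
(a₃, b₃, c₃) = (1.44, -5.88, 0.1) − 0.2·(2.88, -70.56, 0.6) = (0.864, 8.232, -0.02)
(a₄, b₄, c₄) = (0.864, 8.232, -0.02) − 0.2·(1.728, 98.784, -0.12) = (0.5184, -11.5248, 0.004)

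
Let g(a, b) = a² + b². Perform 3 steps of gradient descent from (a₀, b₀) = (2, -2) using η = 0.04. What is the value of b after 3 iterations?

-1.557376

∇g = (2a, 2b)
Step 1: at (2, -2), ∇g = (4, -4) → (2, -2) − 0.04·(4, -4) = (1.84, -1.84)
Step 2: at (1.84, -1.84), ∇g = (3.68, -3.68) → (1.84, -1.84) − 0.04·(3.68, -3.68) = (1.6928, -1.6928)
Step 3: at (1.6928, -1.6928), ∇g = (3.3856, -3.3856) → (1.6928, -1.6928) − 0.04·(3.3856, -3.3856) = (1.557376, -1.557376)
b = -1.557376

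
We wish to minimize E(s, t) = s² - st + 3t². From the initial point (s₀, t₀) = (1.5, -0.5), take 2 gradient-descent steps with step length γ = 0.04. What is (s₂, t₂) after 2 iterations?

(1.2384, -0.1888)

∇E = (2s - t, -s + 6t)
Step 1: at (1.5, -0.5), ∇E = (3.5, -4.5) → (1.5, -0.5) − 0.04·(3.5, -4.5) = (1.36, -0.32)
Step 2: at (1.36, -0.32), ∇E = (3.04, -3.28) → (1.36, -0.32) − 0.04·(3.04, -3.28) = (1.2384, -0.1888)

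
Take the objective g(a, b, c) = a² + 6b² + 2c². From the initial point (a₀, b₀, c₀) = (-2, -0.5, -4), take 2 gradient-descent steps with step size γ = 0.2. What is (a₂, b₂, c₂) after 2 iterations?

(-0.72, -0.98, -0.16)

∇g = (2a, 12b, 4c)
Step 1: at (-2, -0.5, -4), ∇g = (-4, -6, -16) → (-2, -0.5, -4) − 0.2·(-4, -6, -16) = (-1.2, 0.7, -0.8)
Step 2: at (-1.2, 0.7, -0.8), ∇g = (-2.4, 8.4, -3.2) → (-1.2, 0.7, -0.8) − 0.2·(-2.4, 8.4, -3.2) = (-0.72, -0.98, -0.16)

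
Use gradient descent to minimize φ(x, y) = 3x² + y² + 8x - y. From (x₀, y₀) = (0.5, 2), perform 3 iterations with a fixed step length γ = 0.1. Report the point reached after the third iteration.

(-1.216, 1.268)

∇φ = (6x + 8, 2y - 1)
Step 1: at (0.5, 2), ∇φ = (11, 3) → (0.5, 2) − 0.1·(11, 3) = (-0.6, 1.7)
Step 2: at (-0.6, 1.7), ∇φ = (4.4, 2.4) → (-0.6, 1.7) − 0.1·(4.4, 2.4) = (-1.04, 1.46)
Step 3: at (-1.04, 1.46), ∇φ = (1.76, 1.92) → (-1.04, 1.46) − 0.1·(1.76, 1.92) = (-1.216, 1.268)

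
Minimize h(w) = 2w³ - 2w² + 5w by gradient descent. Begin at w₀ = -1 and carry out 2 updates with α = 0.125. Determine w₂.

h′(w) = 6w² - 4w + 5
w₁ = -1 − 0.125·15 = -2.875
w₂ = -2.875 − 0.125·66.09375 = -11.13671875

-11.13671875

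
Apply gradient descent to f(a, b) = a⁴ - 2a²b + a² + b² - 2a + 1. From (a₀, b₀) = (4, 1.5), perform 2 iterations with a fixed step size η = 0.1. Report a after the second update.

∇f = (4a³ - 4ab + 2a - 2, -2a² + 2b)
(a₁, b₁) = (4, 1.5) − 0.1·(238, -29) = (-19.8, 4.4)
(a₂, b₂) = (-19.8, 4.4) − 0.1·(-30742.688, -775.28) = (3054.4688, 81.928)
a = 3054.4688

3054.4688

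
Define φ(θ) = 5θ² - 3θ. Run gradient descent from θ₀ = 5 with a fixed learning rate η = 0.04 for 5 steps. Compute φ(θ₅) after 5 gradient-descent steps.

0.21784891392

φ′(θ) = 10θ - 3
θ₁ = 5 − 0.04·47 = 3.12
θ₂ = 3.12 − 0.04·28.2 = 1.992
θ₃ = 1.992 − 0.04·16.92 = 1.3152
θ₄ = 1.3152 − 0.04·10.152 = 0.90912
θ₅ = 0.90912 − 0.04·6.0912 = 0.665472
φ(0.665472) = 0.21784891392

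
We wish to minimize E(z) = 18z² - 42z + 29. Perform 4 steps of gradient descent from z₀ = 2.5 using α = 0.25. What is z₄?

5462.5

E′(z) = 36z - 42
Step 1: E′(2.5) = 48; z₁ = 2.5 − 0.25·48 = -9.5
Step 2: E′(-9.5) = -384; z₂ = -9.5 − 0.25·(-384) = 86.5
Step 3: E′(86.5) = 3072; z₃ = 86.5 − 0.25·3072 = -681.5
Step 4: E′(-681.5) = -24576; z₄ = -681.5 − 0.25·(-24576) = 5462.5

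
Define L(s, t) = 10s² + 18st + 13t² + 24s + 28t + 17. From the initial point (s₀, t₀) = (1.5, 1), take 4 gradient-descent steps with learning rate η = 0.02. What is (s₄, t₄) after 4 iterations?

(-0.33267072, -0.88666496)

∇L = (20s + 18t + 24, 18s + 26t + 28)
(s₁, t₁) = (1.5, 1) − 0.02·(72, 81) = (0.06, -0.62)
(s₂, t₂) = (0.06, -0.62) − 0.02·(14.04, 12.96) = (-0.2208, -0.8792)
(s₃, t₃) = (-0.2208, -0.8792) − 0.02·(3.7584, 1.1664) = (-0.295968, -0.902528)
(s₄, t₄) = (-0.295968, -0.902528) − 0.02·(1.835136, -0.793152) = (-0.33267072, -0.88666496)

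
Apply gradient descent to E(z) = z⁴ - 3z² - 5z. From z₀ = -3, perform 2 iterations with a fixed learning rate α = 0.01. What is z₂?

E′(z) = 4z³ - 6z - 5
z₁ = -3 − 0.01·(-95) = -2.05
z₂ = -2.05 − 0.01·(-27.1605) = -1.778395

-1.778395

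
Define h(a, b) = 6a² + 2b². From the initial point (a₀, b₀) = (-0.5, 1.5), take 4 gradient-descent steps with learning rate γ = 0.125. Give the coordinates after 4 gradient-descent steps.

(-0.03125, 0.09375)

∇h = (12a, 4b)
Step 1: at (-0.5, 1.5), ∇h = (-6, 6) → (-0.5, 1.5) − 0.125·(-6, 6) = (0.25, 0.75)
Step 2: at (0.25, 0.75), ∇h = (3, 3) → (0.25, 0.75) − 0.125·(3, 3) = (-0.125, 0.375)
Step 3: at (-0.125, 0.375), ∇h = (-1.5, 1.5) → (-0.125, 0.375) − 0.125·(-1.5, 1.5) = (0.0625, 0.1875)
Step 4: at (0.0625, 0.1875), ∇h = (0.75, 0.75) → (0.0625, 0.1875) − 0.125·(0.75, 0.75) = (-0.03125, 0.09375)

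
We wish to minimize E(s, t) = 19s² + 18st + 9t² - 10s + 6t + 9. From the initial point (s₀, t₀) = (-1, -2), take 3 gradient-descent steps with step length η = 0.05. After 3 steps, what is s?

∇E = (38s + 18t - 10, 18s + 18t + 6)
Step 1: at (-1, -2), ∇E = (-84, -48) → (-1, -2) − 0.05·(-84, -48) = (3.2, 0.4)
Step 2: at (3.2, 0.4), ∇E = (118.8, 70.8) → (3.2, 0.4) − 0.05·(118.8, 70.8) = (-2.74, -3.14)
Step 3: at (-2.74, -3.14), ∇E = (-170.64, -99.84) → (-2.74, -3.14) − 0.05·(-170.64, -99.84) = (5.792, 1.852)
s = 5.792

5.792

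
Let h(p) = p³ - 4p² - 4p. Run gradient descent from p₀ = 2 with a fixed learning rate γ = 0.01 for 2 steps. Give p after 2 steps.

2.156608

h′(p) = 3p² - 8p - 4
p₁ = 2 − 0.01·(-8) = 2.08
p₂ = 2.08 − 0.01·(-7.6608) = 2.156608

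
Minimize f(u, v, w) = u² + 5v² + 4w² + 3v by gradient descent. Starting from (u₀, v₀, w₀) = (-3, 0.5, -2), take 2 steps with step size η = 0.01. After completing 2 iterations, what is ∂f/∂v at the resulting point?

6.48

∇f = (2u, 10v + 3, 8w)
(u₁, v₁, w₁) = (-3, 0.5, -2) − 0.01·(-6, 8, -16) = (-2.94, 0.42, -1.84)
(u₂, v₂, w₂) = (-2.94, 0.42, -1.84) − 0.01·(-5.88, 7.2, -14.72) = (-2.8812, 0.348, -1.6928)
∂f/∂v at (-2.8812, 0.348, -1.6928) = 6.48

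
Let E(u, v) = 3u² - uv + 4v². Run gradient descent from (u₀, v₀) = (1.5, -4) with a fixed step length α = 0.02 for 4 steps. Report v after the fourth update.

∇E = (6u - v, -u + 8v)
(u₁, v₁) = (1.5, -4) − 0.02·(13, -33.5) = (1.24, -3.33)
(u₂, v₂) = (1.24, -3.33) − 0.02·(10.77, -27.88) = (1.0246, -2.7724)
(u₃, v₃) = (1.0246, -2.7724) − 0.02·(8.92, -23.2038) = (0.8462, -2.308324)
(u₄, v₄) = (0.8462, -2.308324) − 0.02·(7.385524, -19.312792) = (0.69848952, -1.92206816)
v = -1.92206816

-1.92206816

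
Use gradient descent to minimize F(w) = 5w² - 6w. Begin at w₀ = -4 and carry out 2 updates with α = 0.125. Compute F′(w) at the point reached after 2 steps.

F′(w) = 10w - 6
w₁ = -4 − 0.125·(-46) = 1.75
w₂ = 1.75 − 0.125·11.5 = 0.3125
F′(w) at (0.3125) = -2.875

-2.875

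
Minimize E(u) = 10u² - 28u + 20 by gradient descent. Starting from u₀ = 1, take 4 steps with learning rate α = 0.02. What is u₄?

1.34816

E′(u) = 20u - 28
u₁ = 1 − 0.02·(-8) = 1.16
u₂ = 1.16 − 0.02·(-4.8) = 1.256
u₃ = 1.256 − 0.02·(-2.88) = 1.3136
u₄ = 1.3136 − 0.02·(-1.728) = 1.34816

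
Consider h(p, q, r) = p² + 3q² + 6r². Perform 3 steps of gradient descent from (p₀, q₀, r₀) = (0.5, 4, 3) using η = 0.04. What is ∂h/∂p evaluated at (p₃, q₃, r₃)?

∇h = (2p, 6q, 12r)
(p₁, q₁, r₁) = (0.5, 4, 3) − 0.04·(1, 24, 36) = (0.46, 3.04, 1.56)
(p₂, q₂, r₂) = (0.46, 3.04, 1.56) − 0.04·(0.92, 18.24, 18.72) = (0.4232, 2.3104, 0.8112)
(p₃, q₃, r₃) = (0.4232, 2.3104, 0.8112) − 0.04·(0.8464, 13.8624, 9.7344) = (0.389344, 1.755904, 0.421824)
∂h/∂p at (0.389344, 1.755904, 0.421824) = 0.778688

0.778688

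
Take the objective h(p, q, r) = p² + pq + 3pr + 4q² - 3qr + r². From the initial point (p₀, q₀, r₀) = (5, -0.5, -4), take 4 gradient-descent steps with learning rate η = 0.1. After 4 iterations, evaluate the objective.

-135.8551194425

∇h = (2p + q + 3r, p + 8q - 3r, 3p - 3q + 2r)
(p₁, q₁, r₁) = (5, -0.5, -4) − 0.1·(-2.5, 13, 8.5) = (5.25, -1.8, -4.85)
(p₂, q₂, r₂) = (5.25, -1.8, -4.85) − 0.1·(-5.85, 5.4, 11.45) = (5.835, -2.34, -5.995)
(p₃, q₃, r₃) = (5.835, -2.34, -5.995) − 0.1·(-8.655, 5.1, 12.535) = (6.7005, -2.85, -7.2485)
(p₄, q₄, r₄) = (6.7005, -2.85, -7.2485) − 0.1·(-11.1945, 5.646, 14.1545) = (7.81995, -3.4146, -8.66395)
h(7.81995, -3.4146, -8.66395) = -135.8551194425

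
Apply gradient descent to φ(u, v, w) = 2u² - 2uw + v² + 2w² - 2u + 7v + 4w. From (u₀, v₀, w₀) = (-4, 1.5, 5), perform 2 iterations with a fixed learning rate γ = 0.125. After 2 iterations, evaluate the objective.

-5.12109375

∇φ = (4u - 2w - 2, 2v + 7, -2u + 4w + 4)
(u₁, v₁, w₁) = (-4, 1.5, 5) − 0.125·(-28, 10, 32) = (-0.5, 0.25, 1)
(u₂, v₂, w₂) = (-0.5, 0.25, 1) − 0.125·(-6, 7.5, 9) = (0.25, -0.6875, -0.125)
φ(0.25, -0.6875, -0.125) = -5.12109375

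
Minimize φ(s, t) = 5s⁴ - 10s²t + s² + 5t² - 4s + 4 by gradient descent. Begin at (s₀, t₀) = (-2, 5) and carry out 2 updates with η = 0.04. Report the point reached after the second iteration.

(13.3020416, 7.06336)

∇φ = (20s³ - 20st + 2s - 4, -10s² + 10t)
(s₁, t₁) = (-2, 5) − 0.04·(32, 10) = (-3.28, 4.6)
(s₂, t₂) = (-3.28, 4.6) − 0.04·(-414.55104, -61.584) = (13.3020416, 7.06336)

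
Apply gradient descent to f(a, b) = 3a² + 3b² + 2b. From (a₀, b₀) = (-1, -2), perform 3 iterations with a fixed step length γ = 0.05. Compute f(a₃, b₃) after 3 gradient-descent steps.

∇f = (6a, 6b + 2)
Step 1: at (-1, -2), ∇f = (-6, -10) → (-1, -2) − 0.05·(-6, -10) = (-0.7, -1.5)
Step 2: at (-0.7, -1.5), ∇f = (-4.2, -7) → (-0.7, -1.5) − 0.05·(-4.2, -7) = (-0.49, -1.15)
Step 3: at (-0.49, -1.15), ∇f = (-2.94, -4.9) → (-0.49, -1.15) − 0.05·(-2.94, -4.9) = (-0.343, -0.905)
f(-0.343, -0.905) = 1.000022

1.000022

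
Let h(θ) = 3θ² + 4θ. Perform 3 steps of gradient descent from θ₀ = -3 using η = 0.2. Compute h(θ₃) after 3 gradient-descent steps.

-1.332288

h′(θ) = 6θ + 4
θ₁ = -3 − 0.2·(-14) = -0.2
θ₂ = -0.2 − 0.2·2.8 = -0.76
θ₃ = -0.76 − 0.2·(-0.56) = -0.648
h(-0.648) = -1.332288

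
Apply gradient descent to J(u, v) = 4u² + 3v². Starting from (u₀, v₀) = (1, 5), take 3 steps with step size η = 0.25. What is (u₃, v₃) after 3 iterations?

∇J = (8u, 6v)
Step 1: at (1, 5), ∇J = (8, 30) → (1, 5) − 0.25·(8, 30) = (-1, -2.5)
Step 2: at (-1, -2.5), ∇J = (-8, -15) → (-1, -2.5) − 0.25·(-8, -15) = (1, 1.25)
Step 3: at (1, 1.25), ∇J = (8, 7.5) → (1, 1.25) − 0.25·(8, 7.5) = (-1, -0.625)

(-1, -0.625)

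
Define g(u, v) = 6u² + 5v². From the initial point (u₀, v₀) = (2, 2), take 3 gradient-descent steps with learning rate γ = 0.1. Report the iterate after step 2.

∇g = (12u, 10v)
Step 1: at (2, 2), ∇g = (24, 20) → (2, 2) − 0.1·(24, 20) = (-0.4, 0)
Step 2: at (-0.4, 0), ∇g = (-4.8, 0) → (-0.4, 0) − 0.1·(-4.8, 0) = (0.08, 0)

(0.08, 0)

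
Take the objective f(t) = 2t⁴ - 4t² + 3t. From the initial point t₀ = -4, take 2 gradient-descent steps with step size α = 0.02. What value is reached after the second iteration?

f′(t) = 8t³ - 8t + 3
Step 1: f′(-4) = -477; t₁ = -4 − 0.02·(-477) = 5.54
Step 2: f′(5.54) = 1318.931712; t₂ = 5.54 − 0.02·1318.931712 = -20.83863424

-20.83863424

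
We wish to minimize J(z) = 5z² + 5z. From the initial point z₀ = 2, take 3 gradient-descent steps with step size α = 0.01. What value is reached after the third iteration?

1.3225

J′(z) = 10z + 5
Step 1: J′(2) = 25; z₁ = 2 − 0.01·25 = 1.75
Step 2: J′(1.75) = 22.5; z₂ = 1.75 − 0.01·22.5 = 1.525
Step 3: J′(1.525) = 20.25; z₃ = 1.525 − 0.01·20.25 = 1.3225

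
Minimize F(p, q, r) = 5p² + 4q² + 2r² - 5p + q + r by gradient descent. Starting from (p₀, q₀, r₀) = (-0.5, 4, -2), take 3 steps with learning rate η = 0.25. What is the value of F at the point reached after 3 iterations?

∇F = (10p - 5, 8q + 1, 4r + 1)
Step 1: at (-0.5, 4, -2), ∇F = (-10, 33, -7) → (-0.5, 4, -2) − 0.25·(-10, 33, -7) = (2, -4.25, -0.25)
Step 2: at (2, -4.25, -0.25), ∇F = (15, -33, 0) → (2, -4.25, -0.25) − 0.25·(15, -33, 0) = (-1.75, 4, -0.25)
Step 3: at (-1.75, 4, -0.25), ∇F = (-22.5, 33, 0) → (-1.75, 4, -0.25) − 0.25·(-22.5, 33, 0) = (3.875, -4.25, -0.25)
F(3.875, -4.25, -0.25) = 123.578125

123.578125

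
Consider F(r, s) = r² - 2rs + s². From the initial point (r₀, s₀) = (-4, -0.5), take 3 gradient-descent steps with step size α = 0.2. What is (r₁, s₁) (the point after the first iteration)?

(-2.6, -1.9)

∇F = (2r - 2s, -2r + 2s)
(r₁, s₁) = (-4, -0.5) − 0.2·(-7, 7) = (-2.6, -1.9)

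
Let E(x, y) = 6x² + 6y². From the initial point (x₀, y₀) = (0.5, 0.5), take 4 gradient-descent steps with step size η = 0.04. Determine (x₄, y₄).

(0.03655808, 0.03655808)

∇E = (12x, 12y)
(x₁, y₁) = (0.5, 0.5) − 0.04·(6, 6) = (0.26, 0.26)
(x₂, y₂) = (0.26, 0.26) − 0.04·(3.12, 3.12) = (0.1352, 0.1352)
(x₃, y₃) = (0.1352, 0.1352) − 0.04·(1.6224, 1.6224) = (0.070304, 0.070304)
(x₄, y₄) = (0.070304, 0.070304) − 0.04·(0.843648, 0.843648) = (0.03655808, 0.03655808)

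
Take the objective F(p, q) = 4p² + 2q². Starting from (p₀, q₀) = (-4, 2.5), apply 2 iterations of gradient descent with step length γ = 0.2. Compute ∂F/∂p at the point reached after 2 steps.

-11.52

∇F = (8p, 4q)
(p₁, q₁) = (-4, 2.5) − 0.2·(-32, 10) = (2.4, 0.5)
(p₂, q₂) = (2.4, 0.5) − 0.2·(19.2, 2) = (-1.44, 0.1)
∂F/∂p at (-1.44, 0.1) = -11.52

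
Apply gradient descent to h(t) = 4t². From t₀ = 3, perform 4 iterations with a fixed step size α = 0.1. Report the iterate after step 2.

0.12

h′(t) = 8t
t₁ = 3 − 0.1·24 = 0.6
t₂ = 0.6 − 0.1·4.8 = 0.12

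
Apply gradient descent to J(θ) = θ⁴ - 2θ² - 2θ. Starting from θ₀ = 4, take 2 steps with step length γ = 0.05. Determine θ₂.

J′(θ) = 4θ³ - 4θ - 2
θ₁ = 4 − 0.05·238 = -7.9
θ₂ = -7.9 − 0.05·(-1942.556) = 89.2278

89.2278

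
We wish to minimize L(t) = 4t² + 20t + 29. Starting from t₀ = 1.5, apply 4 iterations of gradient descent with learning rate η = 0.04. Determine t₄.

-1.64474496

L′(t) = 8t + 20
t₁ = 1.5 − 0.04·32 = 0.22
t₂ = 0.22 − 0.04·21.76 = -0.6504
t₃ = -0.6504 − 0.04·14.7968 = -1.242272
t₄ = -1.242272 − 0.04·10.061824 = -1.64474496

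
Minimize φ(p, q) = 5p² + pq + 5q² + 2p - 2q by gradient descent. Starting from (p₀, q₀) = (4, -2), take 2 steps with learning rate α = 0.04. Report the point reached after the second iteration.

∇φ = (10p + q + 2, p + 10q - 2)
Step 1: at (4, -2), ∇φ = (40, -18) → (4, -2) − 0.04·(40, -18) = (2.4, -1.28)
Step 2: at (2.4, -1.28), ∇φ = (24.72, -12.4) → (2.4, -1.28) − 0.04·(24.72, -12.4) = (1.4112, -0.784)

(1.4112, -0.784)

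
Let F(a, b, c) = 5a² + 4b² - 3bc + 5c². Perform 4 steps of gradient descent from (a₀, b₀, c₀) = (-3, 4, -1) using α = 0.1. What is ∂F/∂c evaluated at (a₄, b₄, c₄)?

∇F = (10a, 8b - 3c, -3b + 10c)
Step 1: at (-3, 4, -1), ∇F = (-30, 35, -22) → (-3, 4, -1) − 0.1·(-30, 35, -22) = (0, 0.5, 1.2)
Step 2: at (0, 0.5, 1.2), ∇F = (0, 0.4, 10.5) → (0, 0.5, 1.2) − 0.1·(0, 0.4, 10.5) = (0, 0.46, 0.15)
Step 3: at (0, 0.46, 0.15), ∇F = (0, 3.23, 0.12) → (0, 0.46, 0.15) − 0.1·(0, 3.23, 0.12) = (0, 0.137, 0.138)
Step 4: at (0, 0.137, 0.138), ∇F = (0, 0.682, 0.969) → (0, 0.137, 0.138) − 0.1·(0, 0.682, 0.969) = (0, 0.0688, 0.0411)
∂F/∂c at (0, 0.0688, 0.0411) = 0.2046

0.2046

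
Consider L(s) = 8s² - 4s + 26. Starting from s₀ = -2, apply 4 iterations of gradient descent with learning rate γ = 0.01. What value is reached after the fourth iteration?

-0.87021056

L′(s) = 16s - 4
s₁ = -2 − 0.01·(-36) = -1.64
s₂ = -1.64 − 0.01·(-30.24) = -1.3376
s₃ = -1.3376 − 0.01·(-25.4016) = -1.083584
s₄ = -1.083584 − 0.01·(-21.337344) = -0.87021056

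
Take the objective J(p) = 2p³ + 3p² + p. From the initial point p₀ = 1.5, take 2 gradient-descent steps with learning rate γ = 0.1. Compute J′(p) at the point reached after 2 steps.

J′(p) = 6p² + 6p + 1
Step 1: J′(1.5) = 23.5; p₁ = 1.5 − 0.1·23.5 = -0.85
Step 2: J′(-0.85) = 0.235; p₂ = -0.85 − 0.1·0.235 = -0.8735
J′(p) at (-0.8735) = 0.3370135

0.3370135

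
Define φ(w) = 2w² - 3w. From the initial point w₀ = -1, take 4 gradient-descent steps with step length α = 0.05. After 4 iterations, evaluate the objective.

φ′(w) = 4w - 3
w₁ = -1 − 0.05·(-7) = -0.65
w₂ = -0.65 − 0.05·(-5.6) = -0.37
w₃ = -0.37 − 0.05·(-4.48) = -0.146
w₄ = -0.146 − 0.05·(-3.584) = 0.0332
φ(0.0332) = -0.09739552

-0.09739552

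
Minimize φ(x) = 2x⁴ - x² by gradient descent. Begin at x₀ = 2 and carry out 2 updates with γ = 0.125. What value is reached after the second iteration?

159.5

φ′(x) = 8x³ - 2x
x₁ = 2 − 0.125·60 = -5.5
x₂ = -5.5 − 0.125·(-1320) = 159.5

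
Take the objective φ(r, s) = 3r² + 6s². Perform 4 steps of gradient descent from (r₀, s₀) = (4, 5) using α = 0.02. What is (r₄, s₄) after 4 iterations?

(2.39878144, 1.6681088)

∇φ = (6r, 12s)
(r₁, s₁) = (4, 5) − 0.02·(24, 60) = (3.52, 3.8)
(r₂, s₂) = (3.52, 3.8) − 0.02·(21.12, 45.6) = (3.0976, 2.888)
(r₃, s₃) = (3.0976, 2.888) − 0.02·(18.5856, 34.656) = (2.725888, 2.19488)
(r₄, s₄) = (2.725888, 2.19488) − 0.02·(16.355328, 26.33856) = (2.39878144, 1.6681088)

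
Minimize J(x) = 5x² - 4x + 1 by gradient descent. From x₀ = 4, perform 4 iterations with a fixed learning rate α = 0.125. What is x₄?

J′(x) = 10x - 4
Step 1: J′(4) = 36; x₁ = 4 − 0.125·36 = -0.5
Step 2: J′(-0.5) = -9; x₂ = -0.5 − 0.125·(-9) = 0.625
Step 3: J′(0.625) = 2.25; x₃ = 0.625 − 0.125·2.25 = 0.34375
Step 4: J′(0.34375) = -0.5625; x₄ = 0.34375 − 0.125·(-0.5625) = 0.4140625

0.4140625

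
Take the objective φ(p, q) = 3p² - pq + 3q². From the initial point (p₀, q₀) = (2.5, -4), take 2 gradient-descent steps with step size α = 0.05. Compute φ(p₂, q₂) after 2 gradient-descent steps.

∇φ = (6p - q, -p + 6q)
Step 1: at (2.5, -4), ∇φ = (19, -26.5) → (2.5, -4) − 0.05·(19, -26.5) = (1.55, -2.675)
Step 2: at (1.55, -2.675), ∇φ = (11.975, -17.6) → (1.55, -2.675) − 0.05·(11.975, -17.6) = (0.95125, -1.795)
φ(0.95125, -1.795) = 14.0881984375

14.0881984375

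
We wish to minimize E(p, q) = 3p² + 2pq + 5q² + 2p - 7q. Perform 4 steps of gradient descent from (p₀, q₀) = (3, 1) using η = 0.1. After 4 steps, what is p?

-0.4432

∇E = (6p + 2q + 2, 2p + 10q - 7)
Step 1: at (3, 1), ∇E = (22, 9) → (3, 1) − 0.1·(22, 9) = (0.8, 0.1)
Step 2: at (0.8, 0.1), ∇E = (7, -4.4) → (0.8, 0.1) − 0.1·(7, -4.4) = (0.1, 0.54)
Step 3: at (0.1, 0.54), ∇E = (3.68, -1.4) → (0.1, 0.54) − 0.1·(3.68, -1.4) = (-0.268, 0.68)
Step 4: at (-0.268, 0.68), ∇E = (1.752, -0.736) → (-0.268, 0.68) − 0.1·(1.752, -0.736) = (-0.4432, 0.7536)
p = -0.4432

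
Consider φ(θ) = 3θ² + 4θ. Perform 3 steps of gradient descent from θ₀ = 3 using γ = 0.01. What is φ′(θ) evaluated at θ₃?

18.272848

φ′(θ) = 6θ + 4
θ₁ = 3 − 0.01·22 = 2.78
θ₂ = 2.78 − 0.01·20.68 = 2.5732
θ₃ = 2.5732 − 0.01·19.4392 = 2.378808
φ′(θ) at (2.378808) = 18.272848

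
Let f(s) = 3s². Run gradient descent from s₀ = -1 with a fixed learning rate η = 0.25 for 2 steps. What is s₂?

f′(s) = 6s
Step 1: f′(-1) = -6; s₁ = -1 − 0.25·(-6) = 0.5
Step 2: f′(0.5) = 3; s₂ = 0.5 − 0.25·3 = -0.25

-0.25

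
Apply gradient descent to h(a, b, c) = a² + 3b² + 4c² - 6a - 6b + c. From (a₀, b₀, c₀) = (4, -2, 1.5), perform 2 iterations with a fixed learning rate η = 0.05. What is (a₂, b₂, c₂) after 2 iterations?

∇h = (2a - 6, 6b - 6, 8c + 1)
(a₁, b₁, c₁) = (4, -2, 1.5) − 0.05·(2, -18, 13) = (3.9, -1.1, 0.85)
(a₂, b₂, c₂) = (3.9, -1.1, 0.85) − 0.05·(1.8, -12.6, 7.8) = (3.81, -0.47, 0.46)

(3.81, -0.47, 0.46)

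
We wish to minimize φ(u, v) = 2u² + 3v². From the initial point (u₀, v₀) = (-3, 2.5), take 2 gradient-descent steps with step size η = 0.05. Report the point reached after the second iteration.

∇φ = (4u, 6v)
Step 1: at (-3, 2.5), ∇φ = (-12, 15) → (-3, 2.5) − 0.05·(-12, 15) = (-2.4, 1.75)
Step 2: at (-2.4, 1.75), ∇φ = (-9.6, 10.5) → (-2.4, 1.75) − 0.05·(-9.6, 10.5) = (-1.92, 1.225)

(-1.92, 1.225)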